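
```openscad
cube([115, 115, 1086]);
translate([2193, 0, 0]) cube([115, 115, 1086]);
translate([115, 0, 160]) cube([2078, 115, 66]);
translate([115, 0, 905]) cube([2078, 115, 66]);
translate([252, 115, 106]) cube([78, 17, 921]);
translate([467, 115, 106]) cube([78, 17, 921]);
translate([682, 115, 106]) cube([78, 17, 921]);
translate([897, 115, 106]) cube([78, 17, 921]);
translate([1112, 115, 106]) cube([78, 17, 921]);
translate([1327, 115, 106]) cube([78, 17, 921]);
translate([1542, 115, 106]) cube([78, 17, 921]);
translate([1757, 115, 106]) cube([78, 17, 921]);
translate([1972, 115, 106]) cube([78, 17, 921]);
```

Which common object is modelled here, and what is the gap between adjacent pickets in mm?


A fence section. The picket gap is 137 mm.

Two posts, two rails, 9 pickets — a fence section. Span 2078 mm holds 9 pickets of 78 mm with 10 equal gaps: ⌊(2078 − 9·78) / 10⌋ = 137 mm.


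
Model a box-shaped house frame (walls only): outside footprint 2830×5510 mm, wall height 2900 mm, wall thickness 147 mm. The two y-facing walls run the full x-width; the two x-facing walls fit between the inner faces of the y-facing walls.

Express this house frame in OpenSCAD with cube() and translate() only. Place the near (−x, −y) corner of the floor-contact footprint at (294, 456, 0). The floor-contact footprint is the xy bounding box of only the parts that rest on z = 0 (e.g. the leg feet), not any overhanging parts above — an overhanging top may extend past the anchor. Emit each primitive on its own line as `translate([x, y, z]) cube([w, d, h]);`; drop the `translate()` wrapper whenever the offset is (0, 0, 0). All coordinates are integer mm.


translate([294, 456, 0]) cube([2830, 147, 2900]);
translate([294, 5819, 0]) cube([2830, 147, 2900]);
translate([294, 603, 0]) cube([147, 5216, 2900]);
translate([2977, 603, 0]) cube([147, 5216, 2900]);


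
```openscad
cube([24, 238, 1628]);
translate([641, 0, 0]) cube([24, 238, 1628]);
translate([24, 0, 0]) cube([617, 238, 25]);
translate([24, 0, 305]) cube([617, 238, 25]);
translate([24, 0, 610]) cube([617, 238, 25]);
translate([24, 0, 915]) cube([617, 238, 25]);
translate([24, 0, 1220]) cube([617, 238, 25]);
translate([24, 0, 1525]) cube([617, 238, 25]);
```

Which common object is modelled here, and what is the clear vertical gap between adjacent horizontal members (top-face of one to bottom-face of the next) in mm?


A bookshelf. The clear shelf gap is 280 mm.

Two tall side panels with 6 horizontal boards between them — a bookshelf. The first two shelf undersides are at z = 0 and z = 305; with shelf thickness 25, the clear gap is 305 − 0 − 25 = 280 mm.


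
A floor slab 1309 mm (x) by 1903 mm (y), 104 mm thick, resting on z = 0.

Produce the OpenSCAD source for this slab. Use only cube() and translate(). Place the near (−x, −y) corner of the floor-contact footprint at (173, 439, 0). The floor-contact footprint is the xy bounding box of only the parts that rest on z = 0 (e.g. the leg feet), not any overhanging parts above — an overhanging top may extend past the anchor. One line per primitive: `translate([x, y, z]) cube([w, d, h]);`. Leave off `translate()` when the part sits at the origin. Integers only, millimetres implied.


translate([173, 439, 0]) cube([1309, 1903, 104]);


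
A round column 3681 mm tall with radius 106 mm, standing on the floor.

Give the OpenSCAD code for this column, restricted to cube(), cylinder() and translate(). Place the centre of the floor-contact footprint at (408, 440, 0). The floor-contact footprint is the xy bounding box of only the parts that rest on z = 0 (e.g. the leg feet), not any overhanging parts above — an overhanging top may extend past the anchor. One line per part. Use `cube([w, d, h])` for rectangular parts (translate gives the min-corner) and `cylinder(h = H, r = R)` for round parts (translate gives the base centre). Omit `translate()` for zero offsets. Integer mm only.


translate([408, 440, 0]) cylinder(h = 3681, r = 106);


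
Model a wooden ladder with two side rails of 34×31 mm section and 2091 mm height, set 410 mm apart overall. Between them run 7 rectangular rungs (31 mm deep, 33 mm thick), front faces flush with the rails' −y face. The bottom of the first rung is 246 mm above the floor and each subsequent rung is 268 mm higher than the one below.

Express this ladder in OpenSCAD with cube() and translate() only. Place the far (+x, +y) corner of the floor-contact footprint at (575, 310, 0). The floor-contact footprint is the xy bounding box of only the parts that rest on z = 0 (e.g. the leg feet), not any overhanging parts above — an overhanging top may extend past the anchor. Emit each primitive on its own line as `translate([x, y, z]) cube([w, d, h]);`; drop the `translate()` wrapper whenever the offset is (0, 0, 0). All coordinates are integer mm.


translate([165, 279, 0]) cube([34, 31, 2091]);
translate([541, 279, 0]) cube([34, 31, 2091]);
translate([199, 279, 246]) cube([342, 31, 33]);
translate([199, 279, 514]) cube([342, 31, 33]);
translate([199, 279, 782]) cube([342, 31, 33]);
translate([199, 279, 1050]) cube([342, 31, 33]);
translate([199, 279, 1318]) cube([342, 31, 33]);
translate([199, 279, 1586]) cube([342, 31, 33]);
translate([199, 279, 1854]) cube([342, 31, 33]);


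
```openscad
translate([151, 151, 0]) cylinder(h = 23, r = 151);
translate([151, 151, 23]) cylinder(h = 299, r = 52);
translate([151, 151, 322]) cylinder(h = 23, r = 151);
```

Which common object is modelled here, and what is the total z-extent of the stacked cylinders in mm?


A spool. The overall height is 345 mm.

Three coaxial cylinders, large–small–large — a spool. Two 23 mm flanges and a 299 mm core give 23 + 299 + 23 = 345 mm.


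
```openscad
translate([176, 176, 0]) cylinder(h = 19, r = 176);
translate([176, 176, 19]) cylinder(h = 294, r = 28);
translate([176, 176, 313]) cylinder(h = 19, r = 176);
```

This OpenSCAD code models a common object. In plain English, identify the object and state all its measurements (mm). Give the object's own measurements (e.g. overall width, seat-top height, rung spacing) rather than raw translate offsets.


A spool: two coaxial disc flanges of radius 176 mm and thickness 19 mm, joined by a core cylinder of radius 28 mm and height 294 mm. The lower flange rests on z = 0 and the three cylinders share a vertical axis.


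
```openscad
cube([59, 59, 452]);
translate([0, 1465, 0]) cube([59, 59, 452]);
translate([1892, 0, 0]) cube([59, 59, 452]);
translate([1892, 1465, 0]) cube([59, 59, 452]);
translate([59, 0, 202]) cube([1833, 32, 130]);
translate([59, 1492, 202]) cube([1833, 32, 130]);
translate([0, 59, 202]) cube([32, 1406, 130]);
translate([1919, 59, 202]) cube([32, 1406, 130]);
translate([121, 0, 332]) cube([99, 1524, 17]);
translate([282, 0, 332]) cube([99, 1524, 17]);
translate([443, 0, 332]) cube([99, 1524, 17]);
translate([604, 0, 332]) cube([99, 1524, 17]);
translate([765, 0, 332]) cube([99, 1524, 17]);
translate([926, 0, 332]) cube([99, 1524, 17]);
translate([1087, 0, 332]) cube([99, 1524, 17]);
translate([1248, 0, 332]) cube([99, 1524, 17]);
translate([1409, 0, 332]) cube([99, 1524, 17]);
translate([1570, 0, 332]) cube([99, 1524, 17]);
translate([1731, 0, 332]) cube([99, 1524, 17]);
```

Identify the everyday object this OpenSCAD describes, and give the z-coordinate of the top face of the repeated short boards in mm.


A bed frame. The slat-top height is 349 mm.

Four posts, four rails, and a row of slats — a bed frame. Slats sit on the rails at z = 202 + 130 = 332; with slat thickness 17, the top is 349 mm.


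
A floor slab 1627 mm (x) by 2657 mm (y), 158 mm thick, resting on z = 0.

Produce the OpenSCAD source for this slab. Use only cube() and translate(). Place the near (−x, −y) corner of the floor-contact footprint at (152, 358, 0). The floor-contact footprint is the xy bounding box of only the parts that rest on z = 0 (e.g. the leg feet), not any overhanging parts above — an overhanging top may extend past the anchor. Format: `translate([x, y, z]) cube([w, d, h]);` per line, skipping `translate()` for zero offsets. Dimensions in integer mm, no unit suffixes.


translate([152, 358, 0]) cube([1627, 2657, 158]);


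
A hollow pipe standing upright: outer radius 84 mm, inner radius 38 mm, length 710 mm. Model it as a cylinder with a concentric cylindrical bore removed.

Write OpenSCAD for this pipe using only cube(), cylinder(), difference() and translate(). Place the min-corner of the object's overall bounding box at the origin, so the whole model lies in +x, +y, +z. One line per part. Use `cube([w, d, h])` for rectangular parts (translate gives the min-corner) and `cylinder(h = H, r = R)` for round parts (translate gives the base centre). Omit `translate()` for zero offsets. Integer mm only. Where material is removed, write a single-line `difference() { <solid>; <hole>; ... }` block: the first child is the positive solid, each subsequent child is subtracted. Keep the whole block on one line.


difference() { translate([84, 84, 0]) cylinder(h = 710, r = 84); translate([84, 84, 0]) cylinder(h = 710, r = 38); }


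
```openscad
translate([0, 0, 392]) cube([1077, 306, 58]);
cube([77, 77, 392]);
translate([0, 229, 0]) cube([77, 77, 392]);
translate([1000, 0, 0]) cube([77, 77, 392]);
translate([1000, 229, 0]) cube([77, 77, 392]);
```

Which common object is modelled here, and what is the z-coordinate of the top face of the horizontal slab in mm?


A bench. The seat-top height is 450 mm.

A long slab on four corner posts — a bench. The slab sits at z = 392 with thickness 58, so the top is 392 + 58 = 450 mm.


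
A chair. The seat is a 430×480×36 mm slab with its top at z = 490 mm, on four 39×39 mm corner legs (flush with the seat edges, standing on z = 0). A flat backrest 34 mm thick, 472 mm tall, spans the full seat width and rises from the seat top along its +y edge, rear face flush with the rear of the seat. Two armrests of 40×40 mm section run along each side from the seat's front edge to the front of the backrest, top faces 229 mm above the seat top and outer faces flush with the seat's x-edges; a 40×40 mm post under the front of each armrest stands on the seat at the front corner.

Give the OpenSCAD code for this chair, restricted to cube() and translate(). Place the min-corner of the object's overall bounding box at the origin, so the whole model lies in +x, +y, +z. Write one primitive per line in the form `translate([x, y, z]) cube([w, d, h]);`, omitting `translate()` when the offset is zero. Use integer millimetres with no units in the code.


translate([0, 0, 454]) cube([430, 480, 36]);
cube([39, 39, 454]);
translate([391, 0, 0]) cube([39, 39, 454]);
translate([0, 441, 0]) cube([39, 39, 454]);
translate([391, 441, 0]) cube([39, 39, 454]);
translate([0, 446, 490]) cube([430, 34, 472]);
translate([0, 0, 679]) cube([40, 446, 40]);
translate([390, 0, 679]) cube([40, 446, 40]);
translate([0, 0, 490]) cube([40, 40, 189]);
translate([390, 0, 490]) cube([40, 40, 189]);


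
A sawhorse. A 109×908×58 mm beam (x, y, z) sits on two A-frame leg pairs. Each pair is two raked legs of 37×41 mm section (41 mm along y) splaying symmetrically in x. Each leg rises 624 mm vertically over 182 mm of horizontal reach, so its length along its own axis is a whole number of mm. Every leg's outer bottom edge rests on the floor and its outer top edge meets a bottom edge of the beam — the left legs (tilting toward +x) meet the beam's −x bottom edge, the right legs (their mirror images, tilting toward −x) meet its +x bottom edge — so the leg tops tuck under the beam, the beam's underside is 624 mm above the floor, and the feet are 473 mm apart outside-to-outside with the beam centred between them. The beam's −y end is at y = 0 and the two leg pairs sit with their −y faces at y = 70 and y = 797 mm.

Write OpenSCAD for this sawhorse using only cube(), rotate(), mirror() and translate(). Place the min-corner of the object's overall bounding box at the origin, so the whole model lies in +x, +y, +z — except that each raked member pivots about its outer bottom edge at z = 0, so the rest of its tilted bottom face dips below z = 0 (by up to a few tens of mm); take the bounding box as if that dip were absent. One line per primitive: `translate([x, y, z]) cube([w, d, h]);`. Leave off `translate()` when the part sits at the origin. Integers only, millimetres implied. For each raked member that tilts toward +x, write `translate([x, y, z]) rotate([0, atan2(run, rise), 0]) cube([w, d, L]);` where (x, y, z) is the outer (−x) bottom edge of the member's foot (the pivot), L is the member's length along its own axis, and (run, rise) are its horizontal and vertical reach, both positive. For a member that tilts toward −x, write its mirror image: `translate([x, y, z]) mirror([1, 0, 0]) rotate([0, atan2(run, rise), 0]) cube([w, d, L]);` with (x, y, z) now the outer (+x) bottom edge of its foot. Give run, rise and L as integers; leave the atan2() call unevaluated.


// leg length = √(182² + 624²) = 650
// right-leg outer foot x = 2·182 + 109 = 473
// beam min-corner = (182, 0, 624)
translate([182, 0, 624]) cube([109, 908, 58]);
translate([0, 70, 0]) rotate([0, atan2(182, 624), 0]) cube([37, 41, 650]);
translate([473, 70, 0]) mirror([1, 0, 0]) rotate([0, atan2(182, 624), 0]) cube([37, 41, 650]);
translate([0, 797, 0]) rotate([0, atan2(182, 624), 0]) cube([37, 41, 650]);
translate([473, 797, 0]) mirror([1, 0, 0]) rotate([0, atan2(182, 624), 0]) cube([37, 41, 650]);


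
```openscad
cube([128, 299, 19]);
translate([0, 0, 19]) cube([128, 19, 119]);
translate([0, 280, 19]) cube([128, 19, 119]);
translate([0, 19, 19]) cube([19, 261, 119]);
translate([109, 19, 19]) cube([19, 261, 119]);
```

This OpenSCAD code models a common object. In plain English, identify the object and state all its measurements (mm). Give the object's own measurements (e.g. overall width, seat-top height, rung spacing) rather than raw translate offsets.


An open-topped rectangular box: outside dimensions 128×299×138 mm, with a uniform wall and base thickness of 19 mm. The base is a full 128×299 slab on the floor; four walls sit on top of the base. The front and back walls (the −y and +y sides) span the full width; the two side walls fit between them.


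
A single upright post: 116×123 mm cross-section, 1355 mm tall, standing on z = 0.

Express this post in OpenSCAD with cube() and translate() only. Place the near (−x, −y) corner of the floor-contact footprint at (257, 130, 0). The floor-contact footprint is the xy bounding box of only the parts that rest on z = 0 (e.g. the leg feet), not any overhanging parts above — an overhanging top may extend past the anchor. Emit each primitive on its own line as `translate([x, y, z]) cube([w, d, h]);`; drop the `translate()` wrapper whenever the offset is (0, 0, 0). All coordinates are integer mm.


translate([257, 130, 0]) cube([116, 123, 1355]);


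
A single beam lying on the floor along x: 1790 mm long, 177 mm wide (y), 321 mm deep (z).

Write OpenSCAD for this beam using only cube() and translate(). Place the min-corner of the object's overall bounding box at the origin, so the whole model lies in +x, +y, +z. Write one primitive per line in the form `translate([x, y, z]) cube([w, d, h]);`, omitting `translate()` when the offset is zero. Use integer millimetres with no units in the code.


cube([1790, 177, 321]);


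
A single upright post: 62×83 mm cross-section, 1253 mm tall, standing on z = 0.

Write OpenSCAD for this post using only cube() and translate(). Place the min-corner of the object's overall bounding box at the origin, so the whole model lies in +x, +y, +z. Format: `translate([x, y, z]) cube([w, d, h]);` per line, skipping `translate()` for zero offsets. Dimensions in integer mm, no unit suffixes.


cube([62, 83, 1253]);


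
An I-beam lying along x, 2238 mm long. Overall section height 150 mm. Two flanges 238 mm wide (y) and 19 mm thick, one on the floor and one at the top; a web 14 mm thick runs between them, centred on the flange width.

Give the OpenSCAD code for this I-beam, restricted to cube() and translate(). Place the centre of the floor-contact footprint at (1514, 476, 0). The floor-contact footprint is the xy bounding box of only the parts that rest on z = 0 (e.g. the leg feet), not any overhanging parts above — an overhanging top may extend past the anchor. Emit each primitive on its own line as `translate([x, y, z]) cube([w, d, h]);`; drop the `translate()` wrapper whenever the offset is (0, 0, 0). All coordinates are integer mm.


translate([395, 357, 0]) cube([2238, 238, 19]);
translate([395, 469, 19]) cube([2238, 14, 112]);
translate([395, 357, 131]) cube([2238, 238, 19]);


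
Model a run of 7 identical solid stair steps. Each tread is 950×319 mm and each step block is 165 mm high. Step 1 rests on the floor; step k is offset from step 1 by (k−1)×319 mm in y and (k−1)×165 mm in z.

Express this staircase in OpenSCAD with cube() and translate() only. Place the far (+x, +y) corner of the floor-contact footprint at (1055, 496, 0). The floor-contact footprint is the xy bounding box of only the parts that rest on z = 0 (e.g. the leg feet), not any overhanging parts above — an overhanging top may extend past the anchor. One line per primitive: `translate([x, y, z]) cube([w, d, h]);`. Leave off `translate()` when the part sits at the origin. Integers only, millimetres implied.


translate([105, 177, 0]) cube([950, 319, 165]);
translate([105, 496, 165]) cube([950, 319, 165]);
translate([105, 815, 330]) cube([950, 319, 165]);
translate([105, 1134, 495]) cube([950, 319, 165]);
translate([105, 1453, 660]) cube([950, 319, 165]);
translate([105, 1772, 825]) cube([950, 319, 165]);
translate([105, 2091, 990]) cube([950, 319, 165]);


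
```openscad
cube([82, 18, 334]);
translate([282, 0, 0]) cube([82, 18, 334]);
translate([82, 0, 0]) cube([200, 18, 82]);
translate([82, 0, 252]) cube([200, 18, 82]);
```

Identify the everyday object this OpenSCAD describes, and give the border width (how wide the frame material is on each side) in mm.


A picture frame. The border width is 82 mm.

Four thin pieces enclosing a rectangular opening — a picture frame. The two full-height stiles are 334 mm tall; the top rail sits at z = 252 and is 82 mm tall, so the border above the opening is 334 − 252 = 82 mm, matching the stile x-width.


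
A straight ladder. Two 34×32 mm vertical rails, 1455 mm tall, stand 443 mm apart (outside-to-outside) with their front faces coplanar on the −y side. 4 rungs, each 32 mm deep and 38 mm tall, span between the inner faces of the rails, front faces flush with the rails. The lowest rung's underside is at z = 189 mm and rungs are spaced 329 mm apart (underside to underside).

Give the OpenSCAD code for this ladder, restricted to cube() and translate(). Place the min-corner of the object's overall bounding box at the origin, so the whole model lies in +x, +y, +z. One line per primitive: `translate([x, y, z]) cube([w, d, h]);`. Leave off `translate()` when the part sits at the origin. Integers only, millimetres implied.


// rung span = 443 - 2*34 = 375
// rung[k] z = 189 + k*329
cube([34, 32, 1455]);
translate([409, 0, 0]) cube([34, 32, 1455]);
translate([34, 0, 189]) cube([375, 32, 38]);
translate([34, 0, 518]) cube([375, 32, 38]);
translate([34, 0, 847]) cube([375, 32, 38]);
translate([34, 0, 1176]) cube([375, 32, 38]);


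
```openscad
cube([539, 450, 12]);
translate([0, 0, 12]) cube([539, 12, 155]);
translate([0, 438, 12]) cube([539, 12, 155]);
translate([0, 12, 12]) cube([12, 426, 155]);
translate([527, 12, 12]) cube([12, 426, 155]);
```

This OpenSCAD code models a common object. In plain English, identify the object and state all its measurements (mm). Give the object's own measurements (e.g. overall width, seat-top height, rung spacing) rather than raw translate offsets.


An open-topped rectangular box: outside dimensions 539×450×167 mm, with a uniform wall and base thickness of 12 mm. The base is a full 539×450 slab on the floor; four walls sit on top of the base. The front and back walls (the −y and +y sides) span the full width; the two side walls fit between them.


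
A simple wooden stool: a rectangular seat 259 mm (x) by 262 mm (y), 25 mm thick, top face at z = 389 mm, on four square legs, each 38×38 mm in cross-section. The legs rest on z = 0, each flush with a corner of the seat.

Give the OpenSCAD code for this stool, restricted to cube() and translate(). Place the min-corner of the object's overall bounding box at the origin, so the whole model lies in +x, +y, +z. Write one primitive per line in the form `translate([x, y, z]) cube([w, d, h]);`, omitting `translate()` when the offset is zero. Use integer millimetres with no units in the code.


translate([0, 0, 364]) cube([259, 262, 25]);
cube([38, 38, 364]);
translate([221, 0, 0]) cube([38, 38, 364]);
translate([0, 224, 0]) cube([38, 38, 364]);
translate([221, 224, 0]) cube([38, 38, 364]);


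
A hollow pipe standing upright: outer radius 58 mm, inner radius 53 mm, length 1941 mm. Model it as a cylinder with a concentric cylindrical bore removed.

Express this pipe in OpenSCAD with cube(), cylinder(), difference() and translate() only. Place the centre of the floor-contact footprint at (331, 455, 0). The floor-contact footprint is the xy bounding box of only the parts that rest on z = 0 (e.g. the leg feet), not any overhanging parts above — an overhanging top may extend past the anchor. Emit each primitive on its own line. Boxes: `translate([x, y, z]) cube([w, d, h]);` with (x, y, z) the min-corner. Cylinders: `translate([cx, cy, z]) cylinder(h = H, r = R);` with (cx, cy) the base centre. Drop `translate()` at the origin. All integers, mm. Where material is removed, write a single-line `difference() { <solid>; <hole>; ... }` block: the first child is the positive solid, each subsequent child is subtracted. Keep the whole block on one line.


difference() { translate([331, 455, 0]) cylinder(h = 1941, r = 58); translate([331, 455, 0]) cylinder(h = 1941, r = 53); }


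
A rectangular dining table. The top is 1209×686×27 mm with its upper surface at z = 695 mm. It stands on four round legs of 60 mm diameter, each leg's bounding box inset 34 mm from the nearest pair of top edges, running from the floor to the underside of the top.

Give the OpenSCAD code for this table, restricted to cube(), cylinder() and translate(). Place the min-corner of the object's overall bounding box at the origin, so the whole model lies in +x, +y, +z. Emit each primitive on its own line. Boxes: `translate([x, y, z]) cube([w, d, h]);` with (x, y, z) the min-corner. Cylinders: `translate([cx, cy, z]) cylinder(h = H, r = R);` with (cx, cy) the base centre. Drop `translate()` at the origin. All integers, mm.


translate([0, 0, 668]) cube([1209, 686, 27]);
translate([64, 64, 0]) cylinder(h = 668, r = 30);
translate([1145, 64, 0]) cylinder(h = 668, r = 30);
translate([64, 622, 0]) cylinder(h = 668, r = 30);
translate([1145, 622, 0]) cylinder(h = 668, r = 30);


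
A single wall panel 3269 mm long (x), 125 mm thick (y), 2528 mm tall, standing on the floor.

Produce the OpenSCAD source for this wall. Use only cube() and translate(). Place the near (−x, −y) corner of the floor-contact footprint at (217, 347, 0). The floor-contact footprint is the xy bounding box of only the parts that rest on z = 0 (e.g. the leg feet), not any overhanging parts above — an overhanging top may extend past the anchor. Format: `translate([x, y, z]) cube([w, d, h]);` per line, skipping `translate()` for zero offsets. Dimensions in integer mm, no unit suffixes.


translate([217, 347, 0]) cube([3269, 125, 2528]);


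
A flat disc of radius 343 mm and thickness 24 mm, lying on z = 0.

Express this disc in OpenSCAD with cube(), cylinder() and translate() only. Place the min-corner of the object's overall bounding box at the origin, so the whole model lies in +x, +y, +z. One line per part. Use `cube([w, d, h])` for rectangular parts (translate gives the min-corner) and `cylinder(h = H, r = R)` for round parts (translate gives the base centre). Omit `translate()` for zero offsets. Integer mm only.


translate([343, 343, 0]) cylinder(h = 24, r = 343);


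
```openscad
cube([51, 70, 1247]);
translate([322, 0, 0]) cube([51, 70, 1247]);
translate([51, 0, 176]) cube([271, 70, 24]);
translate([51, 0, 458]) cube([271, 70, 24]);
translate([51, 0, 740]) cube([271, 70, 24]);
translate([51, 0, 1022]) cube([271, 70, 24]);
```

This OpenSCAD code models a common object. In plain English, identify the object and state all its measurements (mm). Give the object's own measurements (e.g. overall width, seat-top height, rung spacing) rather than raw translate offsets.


A straight ladder. Two 51×70 mm vertical rails, 1247 mm tall, stand 373 mm apart (outside-to-outside) with their front faces coplanar on the −y side. 4 rungs, each 70 mm deep and 24 mm tall, span between the inner faces of the rails, front faces flush with the rails. The lowest rung's underside is at z = 176 mm and rungs are spaced 282 mm apart (underside to underside).


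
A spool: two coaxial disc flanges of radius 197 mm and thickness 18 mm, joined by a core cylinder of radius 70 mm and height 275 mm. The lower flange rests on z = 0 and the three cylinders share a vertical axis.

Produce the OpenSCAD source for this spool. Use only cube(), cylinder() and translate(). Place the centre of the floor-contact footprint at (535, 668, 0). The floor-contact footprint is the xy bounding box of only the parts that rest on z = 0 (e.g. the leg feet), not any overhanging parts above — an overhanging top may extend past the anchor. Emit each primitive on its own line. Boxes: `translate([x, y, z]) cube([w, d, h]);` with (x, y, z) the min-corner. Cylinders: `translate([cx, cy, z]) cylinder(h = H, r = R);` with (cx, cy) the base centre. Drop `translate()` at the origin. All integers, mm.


translate([535, 668, 0]) cylinder(h = 18, r = 197);
translate([535, 668, 18]) cylinder(h = 275, r = 70);
translate([535, 668, 293]) cylinder(h = 18, r = 197);


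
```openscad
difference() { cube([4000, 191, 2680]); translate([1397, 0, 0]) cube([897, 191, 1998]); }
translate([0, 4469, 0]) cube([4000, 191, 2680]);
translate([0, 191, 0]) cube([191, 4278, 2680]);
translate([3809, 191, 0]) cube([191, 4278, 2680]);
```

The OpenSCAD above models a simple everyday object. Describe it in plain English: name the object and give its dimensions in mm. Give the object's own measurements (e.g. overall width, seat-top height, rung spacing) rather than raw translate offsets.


A single room: four walls, each 2680 mm tall and 191 mm thick, enclosing an outside footprint 4000×4660 mm (x × y), no floor or roof. The front and back walls (−y and +y sides) run the full x-width; the side walls fit between their inner faces. A door opening 897 mm wide and 1998 mm tall is cut through the front wall from the floor up, its −x edge 1397 mm from the wall's −x end.


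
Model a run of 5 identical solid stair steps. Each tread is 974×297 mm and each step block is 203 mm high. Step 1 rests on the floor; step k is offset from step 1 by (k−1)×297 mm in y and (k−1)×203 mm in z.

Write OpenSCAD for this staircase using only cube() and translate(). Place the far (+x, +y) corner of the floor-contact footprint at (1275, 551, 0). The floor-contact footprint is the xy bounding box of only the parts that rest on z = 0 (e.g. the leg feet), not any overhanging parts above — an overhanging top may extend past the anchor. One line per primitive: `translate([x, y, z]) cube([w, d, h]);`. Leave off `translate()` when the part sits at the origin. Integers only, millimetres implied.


translate([301, 254, 0]) cube([974, 297, 203]);
translate([301, 551, 203]) cube([974, 297, 203]);
translate([301, 848, 406]) cube([974, 297, 203]);
translate([301, 1145, 609]) cube([974, 297, 203]);
translate([301, 1442, 812]) cube([974, 297, 203]);


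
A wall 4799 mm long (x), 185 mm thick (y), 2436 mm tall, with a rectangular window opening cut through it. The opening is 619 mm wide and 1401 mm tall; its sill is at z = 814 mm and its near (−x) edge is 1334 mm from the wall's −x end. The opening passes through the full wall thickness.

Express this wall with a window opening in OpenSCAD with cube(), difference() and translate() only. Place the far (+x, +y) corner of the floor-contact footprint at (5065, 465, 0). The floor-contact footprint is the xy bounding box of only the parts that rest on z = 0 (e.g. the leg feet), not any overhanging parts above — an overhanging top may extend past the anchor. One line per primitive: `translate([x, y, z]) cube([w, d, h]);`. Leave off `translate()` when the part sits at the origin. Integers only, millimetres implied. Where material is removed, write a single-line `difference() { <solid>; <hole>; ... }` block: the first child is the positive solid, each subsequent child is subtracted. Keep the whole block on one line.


difference() { translate([266, 280, 0]) cube([4799, 185, 2436]); translate([1600, 280, 814]) cube([619, 185, 1401]); }


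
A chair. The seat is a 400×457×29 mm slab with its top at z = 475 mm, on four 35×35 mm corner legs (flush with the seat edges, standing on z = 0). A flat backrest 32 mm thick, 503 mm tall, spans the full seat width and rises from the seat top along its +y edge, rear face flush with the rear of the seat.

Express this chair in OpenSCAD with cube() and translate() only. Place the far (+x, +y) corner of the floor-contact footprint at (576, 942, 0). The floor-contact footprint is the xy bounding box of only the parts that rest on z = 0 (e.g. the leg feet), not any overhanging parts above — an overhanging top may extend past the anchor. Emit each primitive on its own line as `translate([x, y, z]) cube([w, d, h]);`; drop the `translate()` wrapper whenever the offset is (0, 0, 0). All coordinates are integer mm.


// leg_h = 475 - 29 = 446
translate([176, 485, 446]) cube([400, 457, 29]);
translate([176, 485, 0]) cube([35, 35, 446]);
translate([541, 485, 0]) cube([35, 35, 446]);
translate([176, 907, 0]) cube([35, 35, 446]);
translate([541, 907, 0]) cube([35, 35, 446]);
translate([176, 910, 475]) cube([400, 32, 503]);


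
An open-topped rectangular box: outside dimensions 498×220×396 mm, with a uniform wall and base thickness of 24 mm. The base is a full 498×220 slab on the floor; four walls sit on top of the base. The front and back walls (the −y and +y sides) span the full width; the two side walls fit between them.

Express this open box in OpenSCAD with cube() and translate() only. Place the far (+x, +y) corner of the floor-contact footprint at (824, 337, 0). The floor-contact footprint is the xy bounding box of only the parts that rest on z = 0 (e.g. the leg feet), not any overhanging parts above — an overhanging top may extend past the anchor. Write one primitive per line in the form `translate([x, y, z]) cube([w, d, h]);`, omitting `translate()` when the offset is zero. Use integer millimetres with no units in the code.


translate([326, 117, 0]) cube([498, 220, 24]);
translate([326, 117, 24]) cube([498, 24, 372]);
translate([326, 313, 24]) cube([498, 24, 372]);
translate([326, 141, 24]) cube([24, 172, 372]);
translate([800, 141, 24]) cube([24, 172, 372]);


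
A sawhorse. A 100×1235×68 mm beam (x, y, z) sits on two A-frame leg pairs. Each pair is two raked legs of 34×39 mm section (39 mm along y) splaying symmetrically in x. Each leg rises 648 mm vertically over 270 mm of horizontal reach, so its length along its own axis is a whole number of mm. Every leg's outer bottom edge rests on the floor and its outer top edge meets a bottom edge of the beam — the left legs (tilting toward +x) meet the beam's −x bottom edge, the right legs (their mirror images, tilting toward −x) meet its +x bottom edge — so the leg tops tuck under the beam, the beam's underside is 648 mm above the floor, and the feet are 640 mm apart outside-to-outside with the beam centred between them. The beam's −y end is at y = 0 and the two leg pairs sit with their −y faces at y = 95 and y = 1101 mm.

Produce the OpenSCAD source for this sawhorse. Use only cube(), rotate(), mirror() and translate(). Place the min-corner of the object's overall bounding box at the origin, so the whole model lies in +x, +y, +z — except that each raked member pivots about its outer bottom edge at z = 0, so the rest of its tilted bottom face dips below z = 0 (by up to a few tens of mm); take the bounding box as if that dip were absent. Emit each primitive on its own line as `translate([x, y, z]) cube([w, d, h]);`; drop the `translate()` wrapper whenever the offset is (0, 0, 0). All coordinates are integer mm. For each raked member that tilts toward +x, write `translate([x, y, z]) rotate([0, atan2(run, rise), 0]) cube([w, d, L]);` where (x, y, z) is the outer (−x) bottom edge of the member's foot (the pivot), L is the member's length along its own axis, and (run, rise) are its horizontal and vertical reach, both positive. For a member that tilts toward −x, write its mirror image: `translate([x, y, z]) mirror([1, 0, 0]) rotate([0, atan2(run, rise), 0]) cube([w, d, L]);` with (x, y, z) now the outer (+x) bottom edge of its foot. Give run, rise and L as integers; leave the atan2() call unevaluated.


translate([270, 0, 648]) cube([100, 1235, 68]);
translate([0, 95, 0]) rotate([0, atan2(270, 648), 0]) cube([34, 39, 702]);
translate([640, 95, 0]) mirror([1, 0, 0]) rotate([0, atan2(270, 648), 0]) cube([34, 39, 702]);
translate([0, 1101, 0]) rotate([0, atan2(270, 648), 0]) cube([34, 39, 702]);
translate([640, 1101, 0]) mirror([1, 0, 0]) rotate([0, atan2(270, 648), 0]) cube([34, 39, 702]);


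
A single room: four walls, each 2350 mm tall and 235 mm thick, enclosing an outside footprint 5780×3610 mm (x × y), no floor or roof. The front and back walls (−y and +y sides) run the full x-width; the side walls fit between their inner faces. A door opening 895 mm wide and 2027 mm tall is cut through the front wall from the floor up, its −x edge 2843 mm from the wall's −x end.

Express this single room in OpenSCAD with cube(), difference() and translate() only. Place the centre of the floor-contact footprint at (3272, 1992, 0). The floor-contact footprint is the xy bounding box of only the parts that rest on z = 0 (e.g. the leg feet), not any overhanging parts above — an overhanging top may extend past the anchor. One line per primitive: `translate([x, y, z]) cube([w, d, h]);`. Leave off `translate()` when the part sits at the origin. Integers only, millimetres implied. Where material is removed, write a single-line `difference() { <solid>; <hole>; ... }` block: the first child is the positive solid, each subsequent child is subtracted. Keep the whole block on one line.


difference() { translate([382, 187, 0]) cube([5780, 235, 2350]); translate([3225, 187, 0]) cube([895, 235, 2027]); }
translate([382, 3562, 0]) cube([5780, 235, 2350]);
translate([382, 422, 0]) cube([235, 3140, 2350]);
translate([5927, 422, 0]) cube([235, 3140, 2350]);


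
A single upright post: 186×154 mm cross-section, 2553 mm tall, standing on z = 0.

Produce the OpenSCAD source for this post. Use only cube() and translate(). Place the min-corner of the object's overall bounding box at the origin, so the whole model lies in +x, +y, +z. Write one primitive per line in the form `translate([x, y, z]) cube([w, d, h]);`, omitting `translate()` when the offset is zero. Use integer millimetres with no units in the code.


cube([186, 154, 2553]);


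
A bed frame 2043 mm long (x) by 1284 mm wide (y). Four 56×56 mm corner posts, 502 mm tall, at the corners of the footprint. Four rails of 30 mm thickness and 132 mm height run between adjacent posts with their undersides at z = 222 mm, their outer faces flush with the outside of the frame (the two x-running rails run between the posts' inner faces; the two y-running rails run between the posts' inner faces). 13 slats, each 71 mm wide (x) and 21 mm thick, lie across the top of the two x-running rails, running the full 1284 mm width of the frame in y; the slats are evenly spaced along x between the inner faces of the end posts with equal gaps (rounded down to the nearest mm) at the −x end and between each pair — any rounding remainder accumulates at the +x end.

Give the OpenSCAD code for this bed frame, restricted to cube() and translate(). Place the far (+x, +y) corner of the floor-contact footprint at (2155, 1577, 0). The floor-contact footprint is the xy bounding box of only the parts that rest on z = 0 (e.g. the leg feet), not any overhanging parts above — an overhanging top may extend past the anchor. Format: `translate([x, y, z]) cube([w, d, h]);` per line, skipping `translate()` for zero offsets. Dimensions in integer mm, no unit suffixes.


translate([112, 293, 0]) cube([56, 56, 502]);
translate([112, 1521, 0]) cube([56, 56, 502]);
translate([2099, 293, 0]) cube([56, 56, 502]);
translate([2099, 1521, 0]) cube([56, 56, 502]);
translate([168, 293, 222]) cube([1931, 30, 132]);
translate([168, 1547, 222]) cube([1931, 30, 132]);
translate([112, 349, 222]) cube([30, 1172, 132]);
translate([2125, 349, 222]) cube([30, 1172, 132]);
translate([240, 293, 354]) cube([71, 1284, 21]);
translate([383, 293, 354]) cube([71, 1284, 21]);
translate([526, 293, 354]) cube([71, 1284, 21]);
translate([669, 293, 354]) cube([71, 1284, 21]);
translate([812, 293, 354]) cube([71, 1284, 21]);
translate([955, 293, 354]) cube([71, 1284, 21]);
translate([1098, 293, 354]) cube([71, 1284, 21]);
translate([1241, 293, 354]) cube([71, 1284, 21]);
translate([1384, 293, 354]) cube([71, 1284, 21]);
translate([1527, 293, 354]) cube([71, 1284, 21]);
translate([1670, 293, 354]) cube([71, 1284, 21]);
translate([1813, 293, 354]) cube([71, 1284, 21]);
translate([1956, 293, 354]) cube([71, 1284, 21]);


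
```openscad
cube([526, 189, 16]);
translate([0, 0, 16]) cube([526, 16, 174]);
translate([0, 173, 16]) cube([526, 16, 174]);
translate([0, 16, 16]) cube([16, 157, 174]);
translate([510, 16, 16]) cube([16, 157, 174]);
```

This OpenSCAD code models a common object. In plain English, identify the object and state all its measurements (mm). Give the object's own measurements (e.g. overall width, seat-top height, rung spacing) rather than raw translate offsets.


An open-topped rectangular box: outside dimensions 526×189×190 mm, with a uniform wall and base thickness of 16 mm. The base is a full 526×189 slab on the floor; four walls sit on top of the base. The front and back walls (the −y and +y sides) span the full width; the two side walls fit between them.


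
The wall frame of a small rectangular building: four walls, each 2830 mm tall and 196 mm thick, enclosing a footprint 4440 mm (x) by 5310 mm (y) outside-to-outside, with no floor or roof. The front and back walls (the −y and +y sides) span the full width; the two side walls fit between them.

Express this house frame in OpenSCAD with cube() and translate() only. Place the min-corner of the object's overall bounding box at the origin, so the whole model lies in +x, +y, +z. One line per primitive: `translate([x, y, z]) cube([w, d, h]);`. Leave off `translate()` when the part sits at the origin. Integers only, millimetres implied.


cube([4440, 196, 2830]);
translate([0, 5114, 0]) cube([4440, 196, 2830]);
translate([0, 196, 0]) cube([196, 4918, 2830]);
translate([4244, 196, 0]) cube([196, 4918, 2830]);


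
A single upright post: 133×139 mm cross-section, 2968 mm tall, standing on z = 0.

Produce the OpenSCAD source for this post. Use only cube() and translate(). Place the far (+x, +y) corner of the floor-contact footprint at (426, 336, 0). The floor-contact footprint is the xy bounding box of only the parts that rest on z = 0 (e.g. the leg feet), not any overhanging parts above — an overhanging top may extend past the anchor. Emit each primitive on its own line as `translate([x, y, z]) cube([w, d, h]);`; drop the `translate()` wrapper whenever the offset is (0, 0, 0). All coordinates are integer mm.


translate([293, 197, 0]) cube([133, 139, 2968]);


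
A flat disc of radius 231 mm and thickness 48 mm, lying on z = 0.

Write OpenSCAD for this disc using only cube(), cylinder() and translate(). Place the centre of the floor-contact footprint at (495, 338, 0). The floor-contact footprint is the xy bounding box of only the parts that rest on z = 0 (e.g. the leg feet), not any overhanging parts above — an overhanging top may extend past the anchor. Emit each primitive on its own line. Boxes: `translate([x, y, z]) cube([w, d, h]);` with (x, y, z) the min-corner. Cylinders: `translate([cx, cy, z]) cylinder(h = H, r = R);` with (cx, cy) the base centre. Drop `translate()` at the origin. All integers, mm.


translate([495, 338, 0]) cylinder(h = 48, r = 231);
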